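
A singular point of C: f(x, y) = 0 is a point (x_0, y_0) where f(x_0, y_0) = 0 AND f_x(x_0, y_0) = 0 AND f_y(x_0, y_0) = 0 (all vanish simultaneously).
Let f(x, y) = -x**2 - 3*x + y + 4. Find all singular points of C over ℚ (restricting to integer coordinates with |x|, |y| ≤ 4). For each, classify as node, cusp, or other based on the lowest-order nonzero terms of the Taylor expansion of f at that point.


No singular points in the scanned grid; C is smooth there.

Compute partial derivatives:
  f_x = -2*x - 3.
  f_y = 1.
f_y = 1 is a nonzero constant, so f_y never vanishes: no point (x, y) can satisfy f = f_x = f_y = 0. In particular no (x, y) ∈ {−4, ..., 4}² is singular; the curve is smooth.


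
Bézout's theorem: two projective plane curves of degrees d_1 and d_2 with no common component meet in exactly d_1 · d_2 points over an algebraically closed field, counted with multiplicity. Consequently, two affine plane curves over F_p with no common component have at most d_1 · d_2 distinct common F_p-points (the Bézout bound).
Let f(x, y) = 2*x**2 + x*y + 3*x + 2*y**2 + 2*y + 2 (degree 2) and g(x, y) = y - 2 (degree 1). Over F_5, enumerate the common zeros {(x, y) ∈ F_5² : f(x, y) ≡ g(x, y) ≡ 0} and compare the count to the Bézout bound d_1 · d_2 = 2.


Common zeros: ∅; count = 0; Bézout bound = 2.

deg(f) = 2, deg(g) = 1, so Bézout bound = 2.
Scan x ∈ F_5. For each x, list the y ∈ F_5 with f(x, y) ≡ 0 and those with g(x, y) ≡ 0 (mod 5); the common zeros in that column are the intersection.
  x = 0: f ≡ 0 at y ∈ ∅; g ≡ 0 at y ∈ {2}; common: ∅.
  x = 1: f ≡ 0 at y ∈ ∅; g ≡ 0 at y ∈ {2}; common: ∅.
  x = 2: f ≡ 0 at y ∈ ∅; g ≡ 0 at y ∈ {2}; common: ∅.
  x = 3: f ≡ 0 at y ∈ ∅; g ≡ 0 at y ∈ {2}; common: ∅.
  x = 4: f ≡ 0 at y ∈ ∅; g ≡ 0 at y ∈ {2}; common: ∅.
Collecting: common zeros = ∅, so the count is 0.
Comparison with the Bézout bound: 0 ≤ 2 = deg(f)·deg(g), as expected for curves with no common component (the affine F_5-count falls short of the bound because intersections may lie at infinity, over extension fields, or carry multiplicity).


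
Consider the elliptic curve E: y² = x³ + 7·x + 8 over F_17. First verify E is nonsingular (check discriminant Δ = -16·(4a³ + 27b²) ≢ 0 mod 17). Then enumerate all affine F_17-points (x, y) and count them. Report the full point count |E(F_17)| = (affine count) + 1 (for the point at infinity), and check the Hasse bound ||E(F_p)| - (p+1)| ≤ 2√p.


Affine points = {(0, 5), (0, 12), (1, 4), (1, 13), (2, 8), (2, 9), (4, 7), (4, 10), (5, 7), (5, 10), (7, 3), (7, 14), (8, 7), (8, 10), (9, 1), (9, 16), (12, 1), (12, 16), (13, 1), (13, 16), (16, 0)}; affine count = 21; |E(F_17)| = 22.

Discriminant check: Δ ∝ 4a³ + 27b² = 4·7³ + 27·8² = 4·343 + 27·64 ≡ 6 (mod 17). Nonzero ⇒ E is nonsingular.
For each x ∈ F_17, compute rhs = x³ + 7·x + 8 mod 17, then count y ∈ F_17 with y² ≡ rhs.
  x = 0: rhs = 8, matching y values: 5, 12 (2 points).
  x = 1: rhs = 16, matching y values: 4, 13 (2 points).
  x = 2: rhs = 13, matching y values: 8, 9 (2 points).
  x = 3: rhs = 5, matching y values: none (0 points).
  x = 4: rhs = 15, matching y values: 7, 10 (2 points).
  x = 5: rhs = 15, matching y values: 7, 10 (2 points).
  x = 6: rhs = 11, matching y values: none (0 points).
  x = 7: rhs = 9, matching y values: 3, 14 (2 points).
  x = 8: rhs = 15, matching y values: 7, 10 (2 points).
  x = 9: rhs = 1, matching y values: 1, 16 (2 points).
  x = 10: rhs = 7, matching y values: none (0 points).
  x = 11: rhs = 5, matching y values: none (0 points).
  x = 12: rhs = 1, matching y values: 1, 16 (2 points).
  x = 13: rhs = 1, matching y values: 1, 16 (2 points).
  x = 14: rhs = 11, matching y values: none (0 points).
  x = 15: rhs = 3, matching y values: none (0 points).
  x = 16: rhs = 0, matching y values: 0 (1 points).
Total affine count: 21.
Full point count |E(F_17)| = 21 + 1 = 22.
Hasse bound: |22 − (17+1)| = |4| = 4 ≤ 2√17 ≈ 8.2462 ✓.


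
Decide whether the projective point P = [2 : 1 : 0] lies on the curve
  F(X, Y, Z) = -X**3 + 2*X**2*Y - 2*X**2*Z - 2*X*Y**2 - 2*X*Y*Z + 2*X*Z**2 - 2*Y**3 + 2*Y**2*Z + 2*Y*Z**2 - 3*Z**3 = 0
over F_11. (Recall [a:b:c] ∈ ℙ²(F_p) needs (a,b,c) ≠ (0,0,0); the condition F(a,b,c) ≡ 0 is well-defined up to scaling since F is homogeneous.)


F(2,1,0) ≡ 5 (mod 11); P is NOT on the curve.

Evaluate F(2, 1, 0) term-by-term (mod 11).
  -X**3 ↦ -1·8·1·1 = -8
  2*X**2*Y ↦ 2·4·1·1 = 8
  -2*X**2*Z ↦ -2·4·1·0 = 0
  -2*X*Y**2 ↦ -2·2·1·1 = -4
  -2*X*Y*Z ↦ -2·2·1·0 = 0
  2*X*Z**2 ↦ 2·2·1·0 = 0
  -2*Y**3 ↦ -2·1·1·1 = -2
  2*Y**2*Z ↦ 2·1·1·0 = 0
  2*Y*Z**2 ↦ 2·1·1·0 = 0
  -3*Z**3 ↦ -3·1·1·0 = 0
Sum: F(2, 1, 0) = (-8) + (8) + (0) + (-4) + (0) + (0) + (-2) + (0) + (0) + (0) = -6.
Reducing mod 11: -6 ≡ 5 (mod 11).
Since F(a, b, c) ≡ 5 ≠ 0 (mod 11), P does NOT lie on the curve.


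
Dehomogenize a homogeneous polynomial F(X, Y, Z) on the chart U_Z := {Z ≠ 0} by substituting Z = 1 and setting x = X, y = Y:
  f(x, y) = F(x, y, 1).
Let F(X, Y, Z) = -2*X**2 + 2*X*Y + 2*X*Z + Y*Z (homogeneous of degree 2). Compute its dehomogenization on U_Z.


f(x, y) = -2*x**2 + 2*x*y + 2*x + y

On U_Z we set Z = 1. Each monomial c·X^i·Y^j·Z^k in F becomes c·x^i·y^j·1^k = c·x^i·y^j.
Substituting Z = 1: F(X, Y, 1) = -2*x**2 + 2*x*y + 2*x + y.
Note: deg(f) ≤ deg(F) = 2; strict inequality happens when F is divisible by Z (lost terms).


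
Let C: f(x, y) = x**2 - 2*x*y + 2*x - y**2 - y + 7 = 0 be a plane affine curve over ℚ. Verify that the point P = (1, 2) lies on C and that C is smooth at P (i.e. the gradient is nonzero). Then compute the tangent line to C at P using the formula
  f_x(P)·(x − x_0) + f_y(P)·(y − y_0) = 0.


Tangent line at P: 14 - 7*y = 0.

Step 1: f(1, 2) = 0, so P lies on C.
Step 2: partial derivatives
  f_x(x, y) = 2*x - 2*y + 2, f_y(x, y) = -2*x - 2*y - 1.
  f_x(P) = 0, f_y(P) = -7 (gradient nonzero, so P is smooth).
Step 3: tangent line at P: 0·(x − 1) + -7·(y − 2) = 0.
Expanding: 14 - 7*y = 0.


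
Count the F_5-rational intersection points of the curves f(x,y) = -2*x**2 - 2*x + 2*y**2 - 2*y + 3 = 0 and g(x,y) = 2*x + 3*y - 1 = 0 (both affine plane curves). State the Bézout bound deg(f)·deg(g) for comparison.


Common zeros: {(2, 4)}; count = 1; Bézout bound = 2.

deg(f) = 2, deg(g) = 1, so Bézout bound = 2.
Scan x ∈ F_5. For each x, list the y ∈ F_5 with f(x, y) ≡ 0 and those with g(x, y) ≡ 0 (mod 5); the common zeros in that column are the intersection.
  x = 0: f ≡ 0 at y ∈ {3}; g ≡ 0 at y ∈ {2}; common: ∅.
  x = 1: f ≡ 0 at y ∈ ∅; g ≡ 0 at y ∈ {3}; common: ∅.
  x = 2: f ≡ 0 at y ∈ {2, 4}; g ≡ 0 at y ∈ {4}; common: {4}.
  x = 3: f ≡ 0 at y ∈ ∅; g ≡ 0 at y ∈ {0}; common: ∅.
  x = 4: f ≡ 0 at y ∈ {3}; g ≡ 0 at y ∈ {1}; common: ∅.
Collecting: common zeros = {(2, 4)}, so the count is 1.
Comparison with the Bézout bound: 1 ≤ 2 = deg(f)·deg(g), as expected for curves with no common component (the affine F_5-count falls short of the bound because intersections may lie at infinity, over extension fields, or carry multiplicity).


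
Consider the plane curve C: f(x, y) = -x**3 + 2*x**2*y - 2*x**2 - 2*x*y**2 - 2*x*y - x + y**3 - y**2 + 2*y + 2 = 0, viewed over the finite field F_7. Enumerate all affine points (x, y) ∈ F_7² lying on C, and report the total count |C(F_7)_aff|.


Affine F_7-points: {(0, 5), (2, 1), (2, 5), (2, 6), (4, 0), (6, 3), (6, 5)}; count = 7.

For each of the 49 pairs (x, y) ∈ F_7², evaluate f(x, y) mod 7. Record the zeros.
  x = 0: [0↦2, 1↦4, 2↦3, 3↦5, 4↦2, 5↦0, 6↦5]  zeros at y ∈ {5}
  x = 1: [0↦5, 1↦5, 2↦5, 3↦4, 4↦1, 5↦2, 6↦6]  zeros at y ∈ ∅
  x = 2: [0↦5, 1↦0, 2↦5, 3↦5, 4↦6, 5↦0, 6↦0]  zeros at y ∈ {1, 5, 6}
  x = 3: [0↦3, 1↦4, 2↦4, 3↦2, 4↦4, 5↦2, 6↦2]  zeros at y ∈ ∅
  x = 4: [0↦0, 1↦4, 2↦3, 3↦3, 4↦3, 5↦2, 6↦6]  zeros at y ∈ {0}
  x = 5: [0↦4, 1↦1, 2↦3, 3↦2, 4↦4, 5↦1, 6↦6]  zeros at y ∈ ∅
  x = 6: [0↦2, 1↦3, 2↦5, 3↦0, 4↦1, 5↦0, 6↦3]  zeros at y ∈ {3, 5}
Collecting zeros: affine points = {(0, 5), (2, 1), (2, 5), (2, 6), (4, 0), (6, 3), (6, 5)}.
Total count |C(F_7)_aff| = 7.


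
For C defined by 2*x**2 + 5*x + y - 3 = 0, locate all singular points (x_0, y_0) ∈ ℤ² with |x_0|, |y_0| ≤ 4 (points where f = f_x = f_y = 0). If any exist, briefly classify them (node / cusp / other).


No singular points in the scanned grid; C is smooth there.

Compute partial derivatives:
  f_x = 4*x + 5.
  f_y = 1.
f_y = 1 is a nonzero constant, so f_y never vanishes: no point (x, y) can satisfy f = f_x = f_y = 0. In particular no (x, y) ∈ {−4, ..., 4}² is singular; the curve is smooth.


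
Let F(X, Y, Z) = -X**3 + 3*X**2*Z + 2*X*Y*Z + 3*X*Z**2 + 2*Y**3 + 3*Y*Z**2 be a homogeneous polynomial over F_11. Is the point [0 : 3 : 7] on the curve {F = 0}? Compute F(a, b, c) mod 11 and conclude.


F(0,3,7) ≡ 0 (mod 11); P is on the curve.

Evaluate F(0, 3, 7) term-by-term (mod 11).
  -X**3 ↦ -1·0·1·1 = 0
  3*X**2*Z ↦ 3·0·1·7 = 0
  2*X*Y*Z ↦ 2·0·3·7 = 0
  3*X*Z**2 ↦ 3·0·1·49 = 0
  2*Y**3 ↦ 2·1·27·1 = 54
  3*Y*Z**2 ↦ 3·1·3·49 = 441
Sum: F(0, 3, 7) = (0) + (0) + (0) + (0) + (54) + (441) = 495.
Reducing mod 11: 495 ≡ 0 (mod 11).
Since F(a, b, c) ≡ 0 (mod 11), P lies on the curve.


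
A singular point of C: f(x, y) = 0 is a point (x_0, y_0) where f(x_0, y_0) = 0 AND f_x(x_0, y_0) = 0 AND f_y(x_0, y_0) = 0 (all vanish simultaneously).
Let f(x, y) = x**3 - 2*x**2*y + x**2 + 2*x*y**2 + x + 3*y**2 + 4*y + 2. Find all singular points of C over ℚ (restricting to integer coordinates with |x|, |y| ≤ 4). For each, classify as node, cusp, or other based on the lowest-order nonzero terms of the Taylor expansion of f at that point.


Singular points: {(-1, -1)}; classification: cusp.

Compute partial derivatives:
  f_x = 3*x**2 - 4*x*y + 2*x + 2*y**2 + 1.
  f_y = -2*x**2 + 4*x*y + 6*y + 4.
Scan x_0 ∈ {−4, ..., 4}. For each x_0, f_y(x_0, y) is a polynomial in y; find its integer roots y ∈ {−4, ..., 4}, then test f_x and f at those candidates.
  x = -4: f_y(-4, y) = -10*y - 28; no integer root y with |y| ≤ 4.
  x = -3: f_y(-3, y) = -6*y - 14; no integer root y with |y| ≤ 4.
  x = -2: f_y(-2, y) = -2*y - 4; vanishes at y ∈ {-2}. (-2, -2): f_x = 1 ≠ 0.
  x = -1: f_y(-1, y) = 2*y + 2; vanishes at y ∈ {-1}. (-1, -1): f_x = 0, f = 0 — SINGULAR.
  x = 0: f_y(0, y) = 6*y + 4; no integer root y with |y| ≤ 4.
  x = 1: f_y(1, y) = 10*y + 2; no integer root y with |y| ≤ 4.
  x = 2: f_y(2, y) = 14*y - 4; no integer root y with |y| ≤ 4.
  x = 3: f_y(3, y) = 18*y - 14; no integer root y with |y| ≤ 4.
  x = 4: f_y(4, y) = 22*y - 28; no integer root y with |y| ≤ 4.
Only singular point on the grid: (-1, -1).
Classify: substitute x = -1 + u, y = -1 + v and expand: f = u**3 - 2*u**2*v + 2*u*v**2 + v**2.
No constant or linear terms (consistent with a singular point). Quadratic part: v**2. Cubic part: u**3 - 2*u**2*v + 2*u*v**2.
The quadratic part v**2 is a perfect square, so there is a single (double) tangent line v = 0, i.e. y = -1. Restricting the cubic part to that line (v = 0) leaves u**3 ≠ 0, so f is not divisible by v and the branch is v² ≈ -u**3 to lowest order — this is a cusp.
Classification: cusp.


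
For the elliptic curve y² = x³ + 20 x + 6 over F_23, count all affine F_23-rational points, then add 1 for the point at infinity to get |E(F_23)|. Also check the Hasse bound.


Affine points = {(0, 11), (0, 12), (1, 2), (1, 21), (2, 10), (2, 13), (3, 1), (3, 22), (4, 9), (4, 14), (5, 1), (5, 22), (7, 11), (7, 12), (9, 8), (9, 15), (11, 4), (11, 19), (13, 5), (13, 18), (15, 1), (15, 22), (16, 11), (16, 12), (19, 0), (21, 2), (21, 21), (22, 10), (22, 13)}; affine count = 29; |E(F_23)| = 30.

Discriminant check: Δ ∝ 4a³ + 27b² = 4·20³ + 27·6² = 4·8000 + 27·36 ≡ 13 (mod 23). Nonzero ⇒ E is nonsingular.
For each x ∈ F_23, compute rhs = x³ + 20·x + 6 mod 23, then count y ∈ F_23 with y² ≡ rhs.
  x = 0: rhs = 6, matching y values: 11, 12 (2 points).
  x = 1: rhs = 4, matching y values: 2, 21 (2 points).
  x = 2: rhs = 8, matching y values: 10, 13 (2 points).
  x = 3: rhs = 1, matching y values: 1, 22 (2 points).
  x = 4: rhs = 12, matching y values: 9, 14 (2 points).
  x = 5: rhs = 1, matching y values: 1, 22 (2 points).
  x = 6: rhs = 20, matching y values: none (0 points).
  x = 7: rhs = 6, matching y values: 11, 12 (2 points).
  x = 8: rhs = 11, matching y values: none (0 points).
  x = 9: rhs = 18, matching y values: 8, 15 (2 points).
  x = 10: rhs = 10, matching y values: none (0 points).
  x = 11: rhs = 16, matching y values: 4, 19 (2 points).
  x = 12: rhs = 19, matching y values: none (0 points).
  x = 13: rhs = 2, matching y values: 5, 18 (2 points).
  x = 14: rhs = 17, matching y values: none (0 points).
  x = 15: rhs = 1, matching y values: 1, 22 (2 points).
  x = 16: rhs = 6, matching y values: 11, 12 (2 points).
  x = 17: rhs = 15, matching y values: none (0 points).
  x = 18: rhs = 11, matching y values: none (0 points).
  x = 19: rhs = 0, matching y values: 0 (1 points).
  x = 20: rhs = 11, matching y values: none (0 points).
  x = 21: rhs = 4, matching y values: 2, 21 (2 points).
  x = 22: rhs = 8, matching y values: 10, 13 (2 points).
Total affine count: 29.
Full point count |E(F_23)| = 29 + 1 = 30.
Hasse bound: |30 − (23+1)| = |6| = 6 ≤ 2√23 ≈ 9.5917 ✓.


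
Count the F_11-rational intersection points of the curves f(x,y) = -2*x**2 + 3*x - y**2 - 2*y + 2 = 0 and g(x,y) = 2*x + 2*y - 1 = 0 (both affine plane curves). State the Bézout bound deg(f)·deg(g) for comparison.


Common zeros: {(3, 3), (10, 7)}; count = 2; Bézout bound = 2.

deg(f) = 2, deg(g) = 1, so Bézout bound = 2.
Scan x ∈ F_11. For each x, list the y ∈ F_11 with f(x, y) ≡ 0 and those with g(x, y) ≡ 0 (mod 11); the common zeros in that column are the intersection.
  x = 0: f ≡ 0 at y ∈ {4, 5}; g ≡ 0 at y ∈ {6}; common: ∅.
  x = 1: f ≡ 0 at y ∈ {1, 8}; g ≡ 0 at y ∈ {5}; common: ∅.
  x = 2: f ≡ 0 at y ∈ {0, 9}; g ≡ 0 at y ∈ {4}; common: ∅.
  x = 3: f ≡ 0 at y ∈ {3, 6}; g ≡ 0 at y ∈ {3}; common: {3}.
  x = 4: f ≡ 0 at y ∈ {3, 6}; g ≡ 0 at y ∈ {2}; common: ∅.
  x = 5: f ≡ 0 at y ∈ {0, 9}; g ≡ 0 at y ∈ {1}; common: ∅.
  x = 6: f ≡ 0 at y ∈ {1, 8}; g ≡ 0 at y ∈ {0}; common: ∅.
  x = 7: f ≡ 0 at y ∈ {4, 5}; g ≡ 0 at y ∈ {10}; common: ∅.
  x = 8: f ≡ 0 at y ∈ {2, 7}; g ≡ 0 at y ∈ {9}; common: ∅.
  x = 9: f ≡ 0 at y ∈ {10}; g ≡ 0 at y ∈ {8}; common: ∅.
  x = 10: f ≡ 0 at y ∈ {2, 7}; g ≡ 0 at y ∈ {7}; common: {7}.
Collecting: common zeros = {(3, 3), (10, 7)}, so the count is 2.
Comparison with the Bézout bound: 2 ≤ 2 = deg(f)·deg(g), as expected for curves with no common component (the bound is attained).


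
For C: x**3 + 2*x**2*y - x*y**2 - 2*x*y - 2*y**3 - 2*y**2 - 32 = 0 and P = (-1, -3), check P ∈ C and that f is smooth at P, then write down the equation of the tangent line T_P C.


Tangent line at P: 12*x - 44*y - 120 = 0.

Step 1: f(-1, -3) = 0, so P lies on C.
Step 2: partial derivatives
  f_x(x, y) = 3*x**2 + 4*x*y - y**2 - 2*y, f_y(x, y) = 2*x**2 - 2*x*y - 2*x - 6*y**2 - 4*y.
  f_x(P) = 12, f_y(P) = -44 (gradient nonzero, so P is smooth).
Step 3: tangent line at P: 12·(x − -1) + -44·(y − -3) = 0.
Expanding: 12*x - 44*y - 120 = 0.


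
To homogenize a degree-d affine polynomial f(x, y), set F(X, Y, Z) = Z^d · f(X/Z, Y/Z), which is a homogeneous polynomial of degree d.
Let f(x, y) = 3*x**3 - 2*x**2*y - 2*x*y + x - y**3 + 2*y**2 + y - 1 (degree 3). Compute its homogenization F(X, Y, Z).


F(X, Y, Z) = 3*X**3 - 2*X**2*Y - 2*X*Y*Z + X*Z**2 - Y**3 + 2*Y**2*Z + Y*Z**2 - Z**3

deg(f) = 3.
Substitute x = X/Z, y = Y/Z into f, then multiply by Z^3.
  monomial 3·x^3·y^0 ↦ 3·X^3·Y^0·Z^0.
  monomial -2·x^2·y^1 ↦ -2·X^2·Y^1·Z^0.
  monomial -2·x^1·y^1 ↦ -2·X^1·Y^1·Z^1.
  monomial 1·x^1·y^0 ↦ 1·X^1·Y^0·Z^2.
  monomial -1·x^0·y^3 ↦ -1·X^0·Y^3·Z^0.
  monomial 2·x^0·y^2 ↦ 2·X^0·Y^2·Z^1.
  monomial 1·x^0·y^1 ↦ 1·X^0·Y^1·Z^2.
  monomial -1·x^0·y^0 ↦ -1·X^0·Y^0·Z^3.
Collecting: F(X, Y, Z) = 3*X**3 - 2*X**2*Y - 2*X*Y*Z + X*Z**2 - Y**3 + 2*Y**2*Z + Y*Z**2 - Z**3.


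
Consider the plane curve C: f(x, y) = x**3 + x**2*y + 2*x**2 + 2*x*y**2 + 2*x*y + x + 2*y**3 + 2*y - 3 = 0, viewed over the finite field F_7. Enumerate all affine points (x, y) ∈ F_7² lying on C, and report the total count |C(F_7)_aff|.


Affine F_7-points: {(0, 4), (0, 6), (1, 2), (2, 6), (3, 1), (3, 2), (4, 1), (4, 3), (4, 6), (6, 2)}; count = 10.

For each of the 49 pairs (x, y) ∈ F_7², evaluate f(x, y) mod 7. Record the zeros.
  x = 0: [0↦4, 1↦1, 2↦3, 3↦1, 4↦0, 5↦5, 6↦0]  zeros at y ∈ {4, 6}
  x = 1: [0↦1, 1↦3, 2↦0, 3↦4, 4↦6, 5↦4, 6↦3]  zeros at y ∈ {2}
  x = 2: [0↦1, 1↦3, 2↦4, 3↦2, 4↦2, 5↦2, 6↦0]  zeros at y ∈ {6}
  x = 3: [0↦3, 1↦0, 2↦0, 3↦1, 4↦1, 5↦5, 6↦4]  zeros at y ∈ {1, 2}
  x = 4: [0↦6, 1↦0, 2↦1, 3↦0, 4↦2, 5↦5, 6↦0]  zeros at y ∈ {1, 3, 6}
  x = 5: [0↦2, 1↦2, 2↦6, 3↦5, 4↦4, 5↦1, 6↦1]  zeros at y ∈ ∅
  x = 6: [0↦4, 1↦5, 2↦0, 3↦1, 4↦6, 5↦6, 6↦6]  zeros at y ∈ {2}
Collecting zeros: affine points = {(0, 4), (0, 6), (1, 2), (2, 6), (3, 1), (3, 2), (4, 1), (4, 3), (4, 6), (6, 2)}.
Total count |C(F_7)_aff| = 10.


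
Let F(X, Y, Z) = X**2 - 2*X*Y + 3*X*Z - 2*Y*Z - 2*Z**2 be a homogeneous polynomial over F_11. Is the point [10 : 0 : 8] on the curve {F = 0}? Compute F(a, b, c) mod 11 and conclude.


F(10,0,8) ≡ 3 (mod 11); P is NOT on the curve.

Evaluate F(10, 0, 8) term-by-term (mod 11).
  X**2 ↦ 1·100·1·1 = 100
  -2*X*Y ↦ -2·10·0·1 = 0
  3*X*Z ↦ 3·10·1·8 = 240
  -2*Y*Z ↦ -2·1·0·8 = 0
  -2*Z**2 ↦ -2·1·1·64 = -128
Sum: F(10, 0, 8) = (100) + (0) + (240) + (0) + (-128) = 212.
Reducing mod 11: 212 ≡ 3 (mod 11).
Since F(a, b, c) ≡ 3 ≠ 0 (mod 11), P does NOT lie on the curve.


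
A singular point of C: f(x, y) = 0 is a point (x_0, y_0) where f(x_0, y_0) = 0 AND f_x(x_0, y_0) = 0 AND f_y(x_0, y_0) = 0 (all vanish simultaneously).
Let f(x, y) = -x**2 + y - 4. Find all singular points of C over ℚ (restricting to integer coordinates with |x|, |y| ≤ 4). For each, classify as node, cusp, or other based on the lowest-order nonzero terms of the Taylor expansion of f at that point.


No singular points in the scanned grid; C is smooth there.

Compute partial derivatives:
  f_x = -2*x.
  f_y = 1.
f_y = 1 is a nonzero constant, so f_y never vanishes: no point (x, y) can satisfy f = f_x = f_y = 0. In particular no (x, y) ∈ {−4, ..., 4}² is singular; the curve is smooth.


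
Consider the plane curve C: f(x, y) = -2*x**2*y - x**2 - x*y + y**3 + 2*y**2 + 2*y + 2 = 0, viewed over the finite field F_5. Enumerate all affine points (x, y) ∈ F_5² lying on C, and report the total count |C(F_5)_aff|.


Affine F_5-points: {(1, 2), (4, 1)}; count = 2.

For each of the 25 pairs (x, y) ∈ F_5², evaluate f(x, y) mod 5. Record the zeros.
  x = 0: [0↦2, 1↦2, 2↦2, 3↦3, 4↦1]  zeros at y ∈ ∅
  x = 1: [0↦1, 1↦3, 2↦0, 3↦3, 4↦3]  zeros at y ∈ {2}
  x = 2: [0↦3, 1↦3, 2↦3, 3↦4, 4↦2]  zeros at y ∈ ∅
  x = 3: [0↦3, 1↦2, 2↦1, 3↦1, 4↦3]  zeros at y ∈ ∅
  x = 4: [0↦1, 1↦0, 2↦4, 3↦4, 4↦1]  zeros at y ∈ {1}
Collecting zeros: affine points = {(1, 2), (4, 1)}.
Total count |C(F_5)_aff| = 2.


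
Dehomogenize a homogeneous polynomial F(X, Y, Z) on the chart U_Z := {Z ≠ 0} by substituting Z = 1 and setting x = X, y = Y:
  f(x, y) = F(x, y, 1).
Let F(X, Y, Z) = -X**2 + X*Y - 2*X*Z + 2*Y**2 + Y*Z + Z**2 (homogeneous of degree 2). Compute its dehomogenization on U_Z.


f(x, y) = -x**2 + x*y - 2*x + 2*y**2 + y + 1

On U_Z we set Z = 1. Each monomial c·X^i·Y^j·Z^k in F becomes c·x^i·y^j·1^k = c·x^i·y^j.
Substituting Z = 1: F(X, Y, 1) = -x**2 + x*y - 2*x + 2*y**2 + y + 1.
Note: deg(f) ≤ deg(F) = 2; strict inequality happens when F is divisible by Z (lost terms).


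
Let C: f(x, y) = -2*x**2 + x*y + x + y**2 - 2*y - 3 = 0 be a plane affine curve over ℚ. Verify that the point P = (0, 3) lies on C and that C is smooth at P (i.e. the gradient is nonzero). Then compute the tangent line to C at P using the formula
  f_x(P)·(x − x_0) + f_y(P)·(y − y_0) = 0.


Tangent line at P: 4*x + 4*y - 12 = 0.

Step 1: f(0, 3) = 0, so P lies on C.
Step 2: partial derivatives
  f_x(x, y) = -4*x + y + 1, f_y(x, y) = x + 2*y - 2.
  f_x(P) = 4, f_y(P) = 4 (gradient nonzero, so P is smooth).
Step 3: tangent line at P: 4·(x − 0) + 4·(y − 3) = 0.
Expanding: 4*x + 4*y - 12 = 0.


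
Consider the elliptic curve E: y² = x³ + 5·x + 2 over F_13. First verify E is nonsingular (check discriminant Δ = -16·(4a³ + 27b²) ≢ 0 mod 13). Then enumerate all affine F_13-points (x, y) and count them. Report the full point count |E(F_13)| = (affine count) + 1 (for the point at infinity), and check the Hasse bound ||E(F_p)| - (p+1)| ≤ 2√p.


Affine points = {(5, 3), (5, 10), (6, 1), (6, 12), (7, 4), (7, 9), (9, 3), (9, 10), (10, 5), (10, 8), (11, 6), (11, 7), (12, 3), (12, 10)}; affine count = 14; |E(F_13)| = 15.

Discriminant check: Δ ∝ 4a³ + 27b² = 4·5³ + 27·2² = 4·125 + 27·4 ≡ 10 (mod 13). Nonzero ⇒ E is nonsingular.
For each x ∈ F_13, compute rhs = x³ + 5·x + 2 mod 13, then count y ∈ F_13 with y² ≡ rhs.
  x = 0: rhs = 2, matching y values: none (0 points).
  x = 1: rhs = 8, matching y values: none (0 points).
  x = 2: rhs = 7, matching y values: none (0 points).
  x = 3: rhs = 5, matching y values: none (0 points).
  x = 4: rhs = 8, matching y values: none (0 points).
  x = 5: rhs = 9, matching y values: 3, 10 (2 points).
  x = 6: rhs = 1, matching y values: 1, 12 (2 points).
  x = 7: rhs = 3, matching y values: 4, 9 (2 points).
  x = 8: rhs = 8, matching y values: none (0 points).
  x = 9: rhs = 9, matching y values: 3, 10 (2 points).
  x = 10: rhs = 12, matching y values: 5, 8 (2 points).
  x = 11: rhs = 10, matching y values: 6, 7 (2 points).
  x = 12: rhs = 9, matching y values: 3, 10 (2 points).
Total affine count: 14.
Full point count |E(F_13)| = 14 + 1 = 15.
Hasse bound: |15 − (13+1)| = |1| = 1 ≤ 2√13 ≈ 7.2111 ✓.


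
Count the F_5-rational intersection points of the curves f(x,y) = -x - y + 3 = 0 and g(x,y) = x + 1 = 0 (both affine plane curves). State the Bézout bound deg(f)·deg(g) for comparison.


Common zeros: {(4, 4)}; count = 1; Bézout bound = 1.

deg(f) = 1, deg(g) = 1, so Bézout bound = 1.
Scan x ∈ F_5. For each x, list the y ∈ F_5 with f(x, y) ≡ 0 and those with g(x, y) ≡ 0 (mod 5); the common zeros in that column are the intersection.
  x = 0: f ≡ 0 at y ∈ {3}; g ≡ 0 at y ∈ ∅; common: ∅.
  x = 1: f ≡ 0 at y ∈ {2}; g ≡ 0 at y ∈ ∅; common: ∅.
  x = 2: f ≡ 0 at y ∈ {1}; g ≡ 0 at y ∈ ∅; common: ∅.
  x = 3: f ≡ 0 at y ∈ {0}; g ≡ 0 at y ∈ ∅; common: ∅.
  x = 4: f ≡ 0 at y ∈ {4}; g ≡ 0 at y ∈ {0, 1, 2, 3, 4}; common: {4}.
Collecting: common zeros = {(4, 4)}, so the count is 1.
Comparison with the Bézout bound: 1 ≤ 1 = deg(f)·deg(g), as expected for curves with no common component (the bound is attained).


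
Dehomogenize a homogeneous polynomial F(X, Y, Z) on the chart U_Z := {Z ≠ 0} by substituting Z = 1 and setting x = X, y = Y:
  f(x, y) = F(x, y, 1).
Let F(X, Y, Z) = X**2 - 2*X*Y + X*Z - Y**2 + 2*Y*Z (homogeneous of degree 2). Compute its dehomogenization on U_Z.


f(x, y) = x**2 - 2*x*y + x - y**2 + 2*y

On U_Z we set Z = 1. Each monomial c·X^i·Y^j·Z^k in F becomes c·x^i·y^j·1^k = c·x^i·y^j.
Substituting Z = 1: F(X, Y, 1) = x**2 - 2*x*y + x - y**2 + 2*y.
Note: deg(f) ≤ deg(F) = 2; strict inequality happens when F is divisible by Z (lost terms).


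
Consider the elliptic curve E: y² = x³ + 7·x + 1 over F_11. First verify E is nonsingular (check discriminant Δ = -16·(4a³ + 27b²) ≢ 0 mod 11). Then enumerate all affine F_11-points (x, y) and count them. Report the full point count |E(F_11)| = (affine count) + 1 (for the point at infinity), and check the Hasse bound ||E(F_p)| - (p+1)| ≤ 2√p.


Affine points = {(0, 1), (0, 10), (1, 3), (1, 8), (2, 1), (2, 10), (3, 4), (3, 7), (4, 4), (4, 7), (9, 1), (9, 10), (10, 2), (10, 9)}; affine count = 14; |E(F_11)| = 15.

Discriminant check: Δ ∝ 4a³ + 27b² = 4·7³ + 27·1² = 4·343 + 27·1 ≡ 2 (mod 11). Nonzero ⇒ E is nonsingular.
For each x ∈ F_11, compute rhs = x³ + 7·x + 1 mod 11, then count y ∈ F_11 with y² ≡ rhs.
  x = 0: rhs = 1, matching y values: 1, 10 (2 points).
  x = 1: rhs = 9, matching y values: 3, 8 (2 points).
  x = 2: rhs = 1, matching y values: 1, 10 (2 points).
  x = 3: rhs = 5, matching y values: 4, 7 (2 points).
  x = 4: rhs = 5, matching y values: 4, 7 (2 points).
  x = 5: rhs = 7, matching y values: none (0 points).
  x = 6: rhs = 6, matching y values: none (0 points).
  x = 7: rhs = 8, matching y values: none (0 points).
  x = 8: rhs = 8, matching y values: none (0 points).
  x = 9: rhs = 1, matching y values: 1, 10 (2 points).
  x = 10: rhs = 4, matching y values: 2, 9 (2 points).
Total affine count: 14.
Full point count |E(F_11)| = 14 + 1 = 15.
Hasse bound: |15 − (11+1)| = |3| = 3 ≤ 2√11 ≈ 6.6332 ✓.


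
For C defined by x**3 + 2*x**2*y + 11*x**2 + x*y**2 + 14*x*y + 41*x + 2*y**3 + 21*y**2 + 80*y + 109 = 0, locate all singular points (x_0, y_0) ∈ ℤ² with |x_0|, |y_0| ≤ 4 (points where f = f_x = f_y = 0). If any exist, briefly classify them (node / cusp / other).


Singular points: {(-2, -3)}; classification: node.

Compute partial derivatives:
  f_x = 3*x**2 + 4*x*y + 22*x + y**2 + 14*y + 41.
  f_y = 2*x**2 + 2*x*y + 14*x + 6*y**2 + 42*y + 80.
Scan x_0 ∈ {−4, ..., 4}. For each x_0, f_y(x_0, y) is a polynomial in y; find its integer roots y ∈ {−4, ..., 4}, then test f_x and f at those candidates.
  x = -4: f_y(-4, y) = 6*y**2 + 34*y + 56; no integer root y with |y| ≤ 4.
  x = -3: f_y(-3, y) = 6*y**2 + 36*y + 56; no integer root y with |y| ≤ 4.
  x = -2: f_y(-2, y) = 6*y**2 + 38*y + 60; vanishes at y ∈ {-3}. (-2, -3): f_x = 0, f = 0 — SINGULAR.
  x = -1: f_y(-1, y) = 6*y**2 + 40*y + 68; no integer root y with |y| ≤ 4.
  x = 0: f_y(0, y) = 6*y**2 + 42*y + 80; no integer root y with |y| ≤ 4.
  x = 1: f_y(1, y) = 6*y**2 + 44*y + 96; no integer root y with |y| ≤ 4.
  x = 2: f_y(2, y) = 6*y**2 + 46*y + 116; no integer root y with |y| ≤ 4.
  x = 3: f_y(3, y) = 6*y**2 + 48*y + 140; no integer root y with |y| ≤ 4.
  x = 4: f_y(4, y) = 6*y**2 + 50*y + 168; no integer root y with |y| ≤ 4.
Only singular point on the grid: (-2, -3).
Classify: substitute x = -2 + u, y = -3 + v and expand: f = u**3 + 2*u**2*v - u**2 + u*v**2 + 2*v**3 + v**2.
No constant or linear terms (consistent with a singular point). Quadratic part: -u**2 + v**2. Cubic part: u**3 + 2*u**2*v + u*v**2 + 2*v**3.
The quadratic part v**2 - u**2 = (v − u)(v + u) splits into two distinct linear factors, so there are two distinct tangent lines y − -3 = ±(x − -2) — this is a node (ordinary double point).
Classification: node.


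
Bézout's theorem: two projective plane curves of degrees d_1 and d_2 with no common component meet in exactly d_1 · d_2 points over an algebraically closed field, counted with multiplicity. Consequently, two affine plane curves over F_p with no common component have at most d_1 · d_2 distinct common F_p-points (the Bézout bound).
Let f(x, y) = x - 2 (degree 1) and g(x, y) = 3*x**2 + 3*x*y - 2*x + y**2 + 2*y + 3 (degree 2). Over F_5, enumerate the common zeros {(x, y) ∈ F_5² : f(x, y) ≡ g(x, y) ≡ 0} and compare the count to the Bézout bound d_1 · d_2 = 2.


Common zeros: {(2, 1)}; count = 1; Bézout bound = 2.

deg(f) = 1, deg(g) = 2, so Bézout bound = 2.
Scan x ∈ F_5. For each x, list the y ∈ F_5 with f(x, y) ≡ 0 and those with g(x, y) ≡ 0 (mod 5); the common zeros in that column are the intersection.
  x = 0: f ≡ 0 at y ∈ ∅; g ≡ 0 at y ∈ ∅; common: ∅.
  x = 1: f ≡ 0 at y ∈ ∅; g ≡ 0 at y ∈ {1, 4}; common: ∅.
  x = 2: f ≡ 0 at y ∈ {0, 1, 2, 3, 4}; g ≡ 0 at y ∈ {1}; common: {1}.
  x = 3: f ≡ 0 at y ∈ ∅; g ≡ 0 at y ∈ {2}; common: ∅.
  x = 4: f ≡ 0 at y ∈ ∅; g ≡ 0 at y ∈ {2, 4}; common: ∅.
Collecting: common zeros = {(2, 1)}, so the count is 1.
Comparison with the Bézout bound: 1 ≤ 2 = deg(f)·deg(g), as expected for curves with no common component (the affine F_5-count falls short of the bound because intersections may lie at infinity, over extension fields, or carry multiplicity).


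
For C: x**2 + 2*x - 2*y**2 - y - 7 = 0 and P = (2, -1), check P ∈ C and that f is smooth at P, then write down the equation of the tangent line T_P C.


Tangent line at P: 6*x + 3*y - 9 = 0.

Step 1: f(2, -1) = 0, so P lies on C.
Step 2: partial derivatives
  f_x(x, y) = 2*x + 2, f_y(x, y) = -4*y - 1.
  f_x(P) = 6, f_y(P) = 3 (gradient nonzero, so P is smooth).
Step 3: tangent line at P: 6·(x − 2) + 3·(y − -1) = 0.
Expanding: 6*x + 3*y - 9 = 0.


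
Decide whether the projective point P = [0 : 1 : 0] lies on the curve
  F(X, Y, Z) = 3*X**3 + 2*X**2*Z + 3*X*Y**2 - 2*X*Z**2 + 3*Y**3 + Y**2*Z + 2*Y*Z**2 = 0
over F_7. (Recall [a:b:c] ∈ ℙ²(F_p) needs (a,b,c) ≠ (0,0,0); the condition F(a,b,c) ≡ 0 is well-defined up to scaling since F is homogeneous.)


F(0,1,0) ≡ 3 (mod 7); P is NOT on the curve.

Evaluate F(0, 1, 0) term-by-term (mod 7).
  3*X**3 ↦ 3·0·1·1 = 0
  2*X**2*Z ↦ 2·0·1·0 = 0
  3*X*Y**2 ↦ 3·0·1·1 = 0
  -2*X*Z**2 ↦ -2·0·1·0 = 0
  3*Y**3 ↦ 3·1·1·1 = 3
  Y**2*Z ↦ 1·1·1·0 = 0
  2*Y*Z**2 ↦ 2·1·1·0 = 0
Sum: F(0, 1, 0) = (0) + (0) + (0) + (0) + (3) + (0) + (0) = 3.
Reducing mod 7: 3 ≡ 3 (mod 7).
Since F(a, b, c) ≡ 3 ≠ 0 (mod 7), P does NOT lie on the curve.


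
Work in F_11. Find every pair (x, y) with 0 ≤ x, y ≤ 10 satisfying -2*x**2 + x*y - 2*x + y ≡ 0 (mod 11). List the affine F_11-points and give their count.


Affine F_11-points: {(0, 0), (1, 2), (2, 4), (3, 6), (4, 8), (5, 10), (6, 1), (7, 3), (8, 5), (9, 7), (10, 0), (10, 1), (10, 2), (10, 3), (10, 4), (10, 5), (10, 6), (10, 7), (10, 8), (10, 9), (10, 10)}; count = 21.

For each of the 121 pairs (x, y) ∈ F_11², evaluate f(x, y) mod 11. Record the zeros.
  x = 0: [0↦0, 1↦1, 2↦2, 3↦3, 4↦4, 5↦5, 6↦6, 7↦7, 8↦8, 9↦9, 10↦10]  zeros at y ∈ {0}
  x = 1: [0↦7, 1↦9, 2↦0, 3↦2, 4↦4, 5↦6, 6↦8, 7↦10, 8↦1, 9↦3, 10↦5]  zeros at y ∈ {2}
  x = 2: [0↦10, 1↦2, 2↦5, 3↦8, 4↦0, 5↦3, 6↦6, 7↦9, 8↦1, 9↦4, 10↦7]  zeros at y ∈ {4}
  x = 3: [0↦9, 1↦2, 2↦6, 3↦10, 4↦3, 5↦7, 6↦0, 7↦4, 8↦8, 9↦1, 10↦5]  zeros at y ∈ {6}
  x = 4: [0↦4, 1↦9, 2↦3, 3↦8, 4↦2, 5↦7, 6↦1, 7↦6, 8↦0, 9↦5, 10↦10]  zeros at y ∈ {8}
  x = 5: [0↦6, 1↦1, 2↦7, 3↦2, 4↦8, 5↦3, 6↦9, 7↦4, 8↦10, 9↦5, 10↦0]  zeros at y ∈ {10}
  x = 6: [0↦4, 1↦0, 2↦7, 3↦3, 4↦10, 5↦6, 6↦2, 7↦9, 8↦5, 9↦1, 10↦8]  zeros at y ∈ {1}
  x = 7: [0↦9, 1↦6, 2↦3, 3↦0, 4↦8, 5↦5, 6↦2, 7↦10, 8↦7, 9↦4, 10↦1]  zeros at y ∈ {3}
  x = 8: [0↦10, 1↦8, 2↦6, 3↦4, 4↦2, 5↦0, 6↦9, 7↦7, 8↦5, 9↦3, 10↦1]  zeros at y ∈ {5}
  x = 9: [0↦7, 1↦6, 2↦5, 3↦4, 4↦3, 5↦2, 6↦1, 7↦0, 8↦10, 9↦9, 10↦8]  zeros at y ∈ {7}
  x = 10: [0↦0, 1↦0, 2↦0, 3↦0, 4↦0, 5↦0, 6↦0, 7↦0, 8↦0, 9↦0, 10↦0]  zeros at y ∈ {0, 1, 2, 3, 4, 5, 6, 7, 8, 9, 10}
Collecting zeros: affine points = {(0, 0), (1, 2), (2, 4), (3, 6), (4, 8), (5, 10), (6, 1), (7, 3), (8, 5), (9, 7), (10, 0), (10, 1), (10, 2), (10, 3), (10, 4), (10, 5), (10, 6), (10, 7), (10, 8), (10, 9), (10, 10)}.
Total count |C(F_11)_aff| = 21.


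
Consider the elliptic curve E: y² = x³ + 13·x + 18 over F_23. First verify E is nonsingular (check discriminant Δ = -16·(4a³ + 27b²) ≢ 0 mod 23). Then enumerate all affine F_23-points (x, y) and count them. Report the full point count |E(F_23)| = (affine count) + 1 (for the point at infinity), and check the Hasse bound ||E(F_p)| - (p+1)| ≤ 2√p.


Affine points = {(0, 8), (0, 15), (1, 3), (1, 20), (2, 11), (2, 12), (5, 1), (5, 22), (6, 6), (6, 17), (8, 6), (8, 17), (9, 6), (9, 17), (12, 4), (12, 19), (14, 0), (15, 0), (17, 0), (18, 9), (18, 14), (22, 2), (22, 21)}; affine count = 23; |E(F_23)| = 24.

Discriminant check: Δ ∝ 4a³ + 27b² = 4·13³ + 27·18² = 4·2197 + 27·324 ≡ 10 (mod 23). Nonzero ⇒ E is nonsingular.
For each x ∈ F_23, compute rhs = x³ + 13·x + 18 mod 23, then count y ∈ F_23 with y² ≡ rhs.
  x = 0: rhs = 18, matching y values: 8, 15 (2 points).
  x = 1: rhs = 9, matching y values: 3, 20 (2 points).
  x = 2: rhs = 6, matching y values: 11, 12 (2 points).
  x = 3: rhs = 15, matching y values: none (0 points).
  x = 4: rhs = 19, matching y values: none (0 points).
  x = 5: rhs = 1, matching y values: 1, 22 (2 points).
  x = 6: rhs = 13, matching y values: 6, 17 (2 points).
  x = 7: rhs = 15, matching y values: none (0 points).
  x = 8: rhs = 13, matching y values: 6, 17 (2 points).
  x = 9: rhs = 13, matching y values: 6, 17 (2 points).
  x = 10: rhs = 21, matching y values: none (0 points).
  x = 11: rhs = 20, matching y values: none (0 points).
  x = 12: rhs = 16, matching y values: 4, 19 (2 points).
  x = 13: rhs = 15, matching y values: none (0 points).
  x = 14: rhs = 0, matching y values: 0 (1 points).
  x = 15: rhs = 0, matching y values: 0 (1 points).
  x = 16: rhs = 21, matching y values: none (0 points).
  x = 17: rhs = 0, matching y values: 0 (1 points).
  x = 18: rhs = 12, matching y values: 9, 14 (2 points).
  x = 19: rhs = 17, matching y values: none (0 points).
  x = 20: rhs = 21, matching y values: none (0 points).
  x = 21: rhs = 7, matching y values: none (0 points).
  x = 22: rhs = 4, matching y values: 2, 21 (2 points).
Total affine count: 23.
Full point count |E(F_23)| = 23 + 1 = 24.
Hasse bound: |24 − (23+1)| = |0| = 0 ≤ 2√23 ≈ 9.5917 ✓.


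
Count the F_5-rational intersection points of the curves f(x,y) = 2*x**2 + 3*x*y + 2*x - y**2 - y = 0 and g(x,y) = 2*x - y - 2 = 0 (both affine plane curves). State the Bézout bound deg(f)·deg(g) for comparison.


Common zeros: {(3, 4), (4, 1)}; count = 2; Bézout bound = 2.

deg(f) = 2, deg(g) = 1, so Bézout bound = 2.
Scan x ∈ F_5. For each x, list the y ∈ F_5 with f(x, y) ≡ 0 and those with g(x, y) ≡ 0 (mod 5); the common zeros in that column are the intersection.
  x = 0: f ≡ 0 at y ∈ {0, 4}; g ≡ 0 at y ∈ {3}; common: ∅.
  x = 1: f ≡ 0 at y ∈ {1}; g ≡ 0 at y ∈ {0}; common: ∅.
  x = 2: f ≡ 0 at y ∈ ∅; g ≡ 0 at y ∈ {2}; common: ∅.
  x = 3: f ≡ 0 at y ∈ {4}; g ≡ 0 at y ∈ {4}; common: {4}.
  x = 4: f ≡ 0 at y ∈ {0, 1}; g ≡ 0 at y ∈ {1}; common: {1}.
Collecting: common zeros = {(3, 4), (4, 1)}, so the count is 2.
Comparison with the Bézout bound: 2 ≤ 2 = deg(f)·deg(g), as expected for curves with no common component (the bound is attained).


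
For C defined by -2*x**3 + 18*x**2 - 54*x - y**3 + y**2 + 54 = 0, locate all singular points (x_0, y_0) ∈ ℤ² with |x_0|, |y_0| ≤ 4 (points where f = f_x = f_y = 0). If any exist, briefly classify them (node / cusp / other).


Singular points: {(3, 0)}; classification: cusp.

Compute partial derivatives:
  f_x = -6*x**2 + 36*x - 54.
  f_y = -3*y**2 + 2*y.
Scan x_0 ∈ {−4, ..., 4}. For each x_0, f_y(x_0, y) is a polynomial in y; find its integer roots y ∈ {−4, ..., 4}, then test f_x and f at those candidates.
  x = -4: f_y(-4, y) = -3*y**2 + 2*y; vanishes at y ∈ {0}. (-4, 0): f_x = -294 ≠ 0.
  x = -3: f_y(-3, y) = -3*y**2 + 2*y; vanishes at y ∈ {0}. (-3, 0): f_x = -216 ≠ 0.
  x = -2: f_y(-2, y) = -3*y**2 + 2*y; vanishes at y ∈ {0}. (-2, 0): f_x = -150 ≠ 0.
  x = -1: f_y(-1, y) = -3*y**2 + 2*y; vanishes at y ∈ {0}. (-1, 0): f_x = -96 ≠ 0.
  x = 0: f_y(0, y) = -3*y**2 + 2*y; vanishes at y ∈ {0}. (0, 0): f_x = -54 ≠ 0.
  x = 1: f_y(1, y) = -3*y**2 + 2*y; vanishes at y ∈ {0}. (1, 0): f_x = -24 ≠ 0.
  x = 2: f_y(2, y) = -3*y**2 + 2*y; vanishes at y ∈ {0}. (2, 0): f_x = -6 ≠ 0.
  x = 3: f_y(3, y) = -3*y**2 + 2*y; vanishes at y ∈ {0}. (3, 0): f_x = 0, f = 0 — SINGULAR.
  x = 4: f_y(4, y) = -3*y**2 + 2*y; vanishes at y ∈ {0}. (4, 0): f_x = -6 ≠ 0.
Only singular point on the grid: (3, 0).
Classify: substitute x = 3 + u, y = 0 + v and expand: f = -2*u**3 - v**3 + v**2.
No constant or linear terms (consistent with a singular point). Quadratic part: v**2. Cubic part: -2*u**3 - v**3.
The quadratic part v**2 is a perfect square, so there is a single (double) tangent line v = 0, i.e. y = 0. Restricting the cubic part to that line (v = 0) leaves -2*u**3 ≠ 0, so f is not divisible by v and the branch is v² ≈ 2*u**3 to lowest order — this is a cusp.
Classification: cusp.


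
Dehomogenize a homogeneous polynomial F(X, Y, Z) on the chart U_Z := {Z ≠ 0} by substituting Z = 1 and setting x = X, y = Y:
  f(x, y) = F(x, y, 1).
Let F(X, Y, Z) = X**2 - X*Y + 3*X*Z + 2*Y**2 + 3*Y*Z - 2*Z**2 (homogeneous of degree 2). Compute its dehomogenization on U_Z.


f(x, y) = x**2 - x*y + 3*x + 2*y**2 + 3*y - 2

On U_Z we set Z = 1. Each monomial c·X^i·Y^j·Z^k in F becomes c·x^i·y^j·1^k = c·x^i·y^j.
Substituting Z = 1: F(X, Y, 1) = x**2 - x*y + 3*x + 2*y**2 + 3*y - 2.
Note: deg(f) ≤ deg(F) = 2; strict inequality happens when F is divisible by Z (lost terms).


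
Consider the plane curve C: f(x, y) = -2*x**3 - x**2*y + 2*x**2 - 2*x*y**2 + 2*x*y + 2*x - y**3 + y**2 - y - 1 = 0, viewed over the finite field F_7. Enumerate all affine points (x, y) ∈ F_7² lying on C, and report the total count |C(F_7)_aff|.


Affine F_7-points: {(0, 2), (1, 3), (2, 5), (3, 5), (4, 4), (4, 5), (5, 1)}; count = 7.

For each of the 49 pairs (x, y) ∈ F_7², evaluate f(x, y) mod 7. Record the zeros.
  x = 0: [0↦6, 1↦5, 2↦0, 3↦6, 4↦3, 5↦6, 6↦2]  zeros at y ∈ {2}
  x = 1: [0↦1, 1↦6, 2↦3, 3↦0, 4↦5, 5↦5, 6↦1]  zeros at y ∈ {3}
  x = 2: [0↦2, 1↦4, 2↦1, 3↦1, 4↦5, 5↦0, 6↦1]  zeros at y ∈ {5}
  x = 3: [0↦4, 1↦1, 2↦3, 3↦4, 4↦5, 5↦0, 6↦4]  zeros at y ∈ {5}
  x = 4: [0↦2, 1↦6, 2↦4, 3↦4, 4↦0, 5↦0, 6↦5]  zeros at y ∈ {4, 5}
  x = 5: [0↦5, 1↦0, 2↦6, 3↦3, 4↦6, 5↦2, 6↦6]  zeros at y ∈ {1}
  x = 6: [0↦1, 1↦6, 2↦4, 3↦3, 4↦4, 5↦1, 6↦2]  zeros at y ∈ ∅
Collecting zeros: affine points = {(0, 2), (1, 3), (2, 5), (3, 5), (4, 4), (4, 5), (5, 1)}.
Total count |C(F_7)_aff| = 7.


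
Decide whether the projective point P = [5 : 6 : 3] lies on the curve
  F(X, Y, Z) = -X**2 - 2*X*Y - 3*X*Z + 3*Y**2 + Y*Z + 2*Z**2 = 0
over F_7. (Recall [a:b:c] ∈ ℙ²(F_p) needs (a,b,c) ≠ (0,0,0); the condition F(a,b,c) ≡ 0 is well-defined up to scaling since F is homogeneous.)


F(5,6,3) ≡ 0 (mod 7); P is on the curve.

Evaluate F(5, 6, 3) term-by-term (mod 7).
  -X**2 ↦ -1·25·1·1 = -25
  -2*X*Y ↦ -2·5·6·1 = -60
  -3*X*Z ↦ -3·5·1·3 = -45
  3*Y**2 ↦ 3·1·36·1 = 108
  Y*Z ↦ 1·1·6·3 = 18
  2*Z**2 ↦ 2·1·1·9 = 18
Sum: F(5, 6, 3) = (-25) + (-60) + (-45) + (108) + (18) + (18) = 14.
Reducing mod 7: 14 ≡ 0 (mod 7).
Since F(a, b, c) ≡ 0 (mod 7), P lies on the curve.


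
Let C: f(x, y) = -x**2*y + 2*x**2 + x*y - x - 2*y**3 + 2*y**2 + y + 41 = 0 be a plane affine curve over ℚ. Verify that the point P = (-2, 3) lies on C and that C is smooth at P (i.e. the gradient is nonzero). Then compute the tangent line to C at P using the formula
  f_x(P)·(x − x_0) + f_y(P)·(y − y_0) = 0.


Tangent line at P: 6*x - 47*y + 153 = 0.

Step 1: f(-2, 3) = 0, so P lies on C.
Step 2: partial derivatives
  f_x(x, y) = -2*x*y + 4*x + y - 1, f_y(x, y) = -x**2 + x - 6*y**2 + 4*y + 1.
  f_x(P) = 6, f_y(P) = -47 (gradient nonzero, so P is smooth).
Step 3: tangent line at P: 6·(x − -2) + -47·(y − 3) = 0.
Expanding: 6*x - 47*y + 153 = 0.


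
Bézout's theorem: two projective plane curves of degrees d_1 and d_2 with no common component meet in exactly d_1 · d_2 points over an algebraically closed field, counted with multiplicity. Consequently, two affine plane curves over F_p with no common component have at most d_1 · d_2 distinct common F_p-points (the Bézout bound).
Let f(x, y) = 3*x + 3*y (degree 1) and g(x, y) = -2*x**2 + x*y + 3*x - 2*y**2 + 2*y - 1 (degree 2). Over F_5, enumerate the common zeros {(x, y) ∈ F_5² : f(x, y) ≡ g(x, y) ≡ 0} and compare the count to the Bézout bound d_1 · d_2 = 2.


Common zeros: {(1, 4)}; count = 1; Bézout bound = 2.

deg(f) = 1, deg(g) = 2, so Bézout bound = 2.
Scan x ∈ F_5. For each x, list the y ∈ F_5 with f(x, y) ≡ 0 and those with g(x, y) ≡ 0 (mod 5); the common zeros in that column are the intersection.
  x = 0: f ≡ 0 at y ∈ {0}; g ≡ 0 at y ∈ {2, 4}; common: ∅.
  x = 1: f ≡ 0 at y ∈ {4}; g ≡ 0 at y ∈ {0, 4}; common: {4}.
  x = 2: f ≡ 0 at y ∈ {3}; g ≡ 0 at y ∈ ∅; common: ∅.
  x = 3: f ≡ 0 at y ∈ {2}; g ≡ 0 at y ∈ {0}; common: ∅.
  x = 4: f ≡ 0 at y ∈ {1}; g ≡ 0 at y ∈ ∅; common: ∅.
Collecting: common zeros = {(1, 4)}, so the count is 1.
Comparison with the Bézout bound: 1 ≤ 2 = deg(f)·deg(g), as expected for curves with no common component (the affine F_5-count falls short of the bound because intersections may lie at infinity, over extension fields, or carry multiplicity).
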